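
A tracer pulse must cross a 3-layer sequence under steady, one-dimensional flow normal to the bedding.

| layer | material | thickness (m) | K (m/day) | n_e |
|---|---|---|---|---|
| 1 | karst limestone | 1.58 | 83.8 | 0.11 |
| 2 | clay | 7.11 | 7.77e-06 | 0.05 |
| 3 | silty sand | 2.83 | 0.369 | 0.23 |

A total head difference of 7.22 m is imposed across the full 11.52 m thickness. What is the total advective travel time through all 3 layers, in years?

With flow normal to the layers, continuity requires the same specific discharge q through every layer.
Σ(b_i/K_i) = 1.58/83.8 + 7.11/7.77e-06 + 2.83/0.369 = 9.151e+05 d.
q = Δh / Σ(b_i/K_i) = 7.22 / 9.151e+05 = 7.890e-06 m/day.
In each layer the seepage velocity is v_i = q/n_i, so the layer transit time is t_i = b_i·n_i / q:
  layer 1 (karst limestone): t_1 = 1.58 × 0.11 / 7.890e-06 = 22027 d
  layer 2 (clay): t_2 = 7.11 × 0.05 / 7.890e-06 = 45056 d
  layer 3 (silty sand): t_3 = 2.83 × 0.23 / 7.890e-06 = 82495 d
Total t = Σ t_i = 1.496e+05 days = 409.5 years.

410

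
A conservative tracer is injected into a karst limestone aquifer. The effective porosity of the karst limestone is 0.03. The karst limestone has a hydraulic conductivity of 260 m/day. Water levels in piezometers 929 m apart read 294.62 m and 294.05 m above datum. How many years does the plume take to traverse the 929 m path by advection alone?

0.478

Hydraulic gradient i = (294.62 − 294.05) / 929 = 0.57 / 929 = 0.0006136.
Darcy flux q = K · i = 260.0 × 0.0006136 = 0.1595 m/day.
Seepage velocity v = q / n_e = 0.1595 / 0.03 = 5.318 m/day.
Travel time t = L / v = 929 / 5.318 = 174.7 days = 0.4783 years.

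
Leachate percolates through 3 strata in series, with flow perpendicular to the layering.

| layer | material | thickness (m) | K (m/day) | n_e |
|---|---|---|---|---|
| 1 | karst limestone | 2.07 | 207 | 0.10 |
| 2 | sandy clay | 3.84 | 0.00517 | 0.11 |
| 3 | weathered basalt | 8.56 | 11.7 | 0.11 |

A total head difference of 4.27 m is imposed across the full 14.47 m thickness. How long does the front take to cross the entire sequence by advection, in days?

274

With flow normal to the layers, continuity requires the same specific discharge q through every layer.
Σ(b_i/K_i) = 2.07/207 + 3.84/0.00517 + 8.56/11.7 = 743.5 d.
q = Δh / Σ(b_i/K_i) = 4.27 / 743.5 = 0.005743 m/day.
In each layer the seepage velocity is v_i = q/n_i, so the layer transit time is t_i = b_i·n_i / q:
  layer 1 (karst limestone): t_1 = 2.07 × 0.10 / 0.005743 = 36.04 d
  layer 2 (sandy clay): t_2 = 3.84 × 0.11 / 0.005743 = 73.55 d
  layer 3 (weathered basalt): t_3 = 8.56 × 0.11 / 0.005743 = 164.0 d
Total t = Σ t_i = 273.5 days.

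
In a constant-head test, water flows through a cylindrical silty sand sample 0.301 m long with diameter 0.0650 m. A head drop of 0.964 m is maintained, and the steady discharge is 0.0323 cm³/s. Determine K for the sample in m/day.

Cross-sectional area A = π·(d/2)² = π × (0.0650/2)² = 0.003318 m².
Convert discharge: 0.0323 cm³/s = 3.230e-08 m³/s.
Darcy's law rearranged: K = Q·L / (A·Δh) = 3.230e-08 × 0.301 / (0.003318 × 0.964) = 3.039e-06 m/s = 0.2626 m/day.

0.263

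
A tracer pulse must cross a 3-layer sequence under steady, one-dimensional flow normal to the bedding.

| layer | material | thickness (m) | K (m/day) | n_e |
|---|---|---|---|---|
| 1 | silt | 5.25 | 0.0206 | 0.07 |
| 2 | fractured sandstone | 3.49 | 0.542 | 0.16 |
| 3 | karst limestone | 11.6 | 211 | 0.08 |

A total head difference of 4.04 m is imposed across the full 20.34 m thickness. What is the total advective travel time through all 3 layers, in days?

120

With flow normal to the layers, continuity requires the same specific discharge q through every layer.
Σ(b_i/K_i) = 5.25/0.0206 + 3.49/0.542 + 11.6/211 = 261.3 d.
q = Δh / Σ(b_i/K_i) = 4.04 / 261.3 = 0.01546 m/day.
In each layer the seepage velocity is v_i = q/n_i, so the layer transit time is t_i = b_i·n_i / q:
  layer 1 (silt): t_1 = 5.25 × 0.07 / 0.01546 = 23.77 d
  layer 2 (fractured sandstone): t_2 = 3.49 × 0.16 / 0.01546 = 36.12 d
  layer 3 (karst limestone): t_3 = 11.6 × 0.08 / 0.01546 = 60.03 d
Total t = Σ t_i = 119.9 days.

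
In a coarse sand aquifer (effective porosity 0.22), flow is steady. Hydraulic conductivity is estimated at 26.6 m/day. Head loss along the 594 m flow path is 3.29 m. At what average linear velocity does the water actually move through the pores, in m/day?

Hydraulic gradient i = Δh / L = 3.29 / 594 = 0.005539.
Darcy flux q = K · i = 26.60 × 0.005539 = 0.1473 m/day.
Seepage velocity v = q / n_e = 0.1473 / 0.22 = 0.6697 m/day.

0.670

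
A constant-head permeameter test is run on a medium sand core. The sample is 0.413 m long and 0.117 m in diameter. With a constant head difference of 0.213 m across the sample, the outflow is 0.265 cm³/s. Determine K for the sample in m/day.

4.13

Cross-sectional area A = π·(d/2)² = π × (0.117/2)² = 0.01075 m².
Convert discharge: 0.265 cm³/s = 2.650e-07 m³/s.
Darcy's law rearranged: K = Q·L / (A·Δh) = 2.650e-07 × 0.413 / (0.01075 × 0.213) = 4.779e-05 m/s = 4.129 m/day.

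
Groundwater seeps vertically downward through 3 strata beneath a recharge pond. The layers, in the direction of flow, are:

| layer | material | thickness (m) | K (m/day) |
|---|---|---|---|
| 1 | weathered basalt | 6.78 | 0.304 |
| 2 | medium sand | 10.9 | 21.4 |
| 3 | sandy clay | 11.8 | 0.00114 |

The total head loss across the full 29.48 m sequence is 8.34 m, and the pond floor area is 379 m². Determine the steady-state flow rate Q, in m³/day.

Flow is perpendicular to layering, so the layers act in series and the equivalent K is the thickness-weighted harmonic mean.
Total thickness L = 6.78 + 10.9 + 11.8 = 29.48 m.
Σ(b_i/K_i) = 6.78/0.304 + 10.9/21.4 + 11.8/0.00114 = 10374 d.
K_eq = L / Σ(b_i/K_i) = 29.48 / 10374 = 0.002842 m/day.
Q = K_eq · A · (Δh/L) = 0.002842 × 379 × (8.34/29.48) = 0.3047 m³/day.

0.305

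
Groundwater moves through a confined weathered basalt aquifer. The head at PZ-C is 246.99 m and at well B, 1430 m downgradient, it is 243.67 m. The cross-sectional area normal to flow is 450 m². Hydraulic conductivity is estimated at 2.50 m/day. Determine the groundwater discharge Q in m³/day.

Hydraulic gradient i = (246.99 − 243.67) / 1430 = 3.32 / 1430 = 0.002322.
Darcy's law: Q = K · A · i = 2.500 × 450.0 × 0.002322 = 2.612 m³/day.

2.61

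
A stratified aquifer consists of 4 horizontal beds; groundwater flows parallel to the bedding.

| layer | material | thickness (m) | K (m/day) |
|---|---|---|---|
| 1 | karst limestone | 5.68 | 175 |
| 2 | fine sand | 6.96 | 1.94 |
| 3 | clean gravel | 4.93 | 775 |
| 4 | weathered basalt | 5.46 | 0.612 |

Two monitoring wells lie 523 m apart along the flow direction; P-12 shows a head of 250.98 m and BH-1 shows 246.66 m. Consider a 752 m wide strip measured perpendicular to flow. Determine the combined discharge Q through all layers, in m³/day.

Flow is parallel to layering, so each bed carries its own Darcy discharge and the transmissivities add.
Σ(K_i·b_i) = 175×5.68 + 1.94×6.96 + 775×4.93 + 0.612×5.46 = 4832 m²/day.
Hydraulic gradient i = (250.98 − 246.66) / 523 = 4.32 / 523 = 0.008260.
Q = Σ(K_i·b_i) · W · i = 4832 × 752 × 0.008260 = 30012 m³/day.

30000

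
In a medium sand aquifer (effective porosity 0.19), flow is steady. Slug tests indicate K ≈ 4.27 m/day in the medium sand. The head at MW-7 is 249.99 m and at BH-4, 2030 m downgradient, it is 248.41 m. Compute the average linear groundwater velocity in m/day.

0.0175

Hydraulic gradient i = (249.99 − 248.41) / 2030 = 1.58 / 2030 = 0.0007783.
Darcy flux q = K · i = 4.270 × 0.0007783 = 0.003323 m/day.
Seepage velocity v = q / n_e = 0.003323 / 0.19 = 0.01749 m/day.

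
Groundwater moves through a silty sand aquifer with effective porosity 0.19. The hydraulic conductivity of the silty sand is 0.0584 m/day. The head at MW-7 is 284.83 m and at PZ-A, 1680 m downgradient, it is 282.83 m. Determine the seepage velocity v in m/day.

0.000366

Hydraulic gradient i = (284.83 − 282.83) / 1680 = 2 / 1680 = 0.001190.
Darcy flux q = K · i = 0.05840 × 0.001190 = 6.952e-05 m/day.
Seepage velocity v = q / n_e = 6.952e-05 / 0.19 = 0.0003659 m/day.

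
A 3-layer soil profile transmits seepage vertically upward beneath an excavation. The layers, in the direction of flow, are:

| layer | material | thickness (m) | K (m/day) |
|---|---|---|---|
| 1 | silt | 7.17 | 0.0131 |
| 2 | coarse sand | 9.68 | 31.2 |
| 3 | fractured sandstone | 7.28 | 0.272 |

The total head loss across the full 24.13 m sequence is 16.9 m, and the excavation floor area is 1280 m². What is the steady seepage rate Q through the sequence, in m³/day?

Flow is perpendicular to layering, so the layers act in series and the equivalent K is the thickness-weighted harmonic mean.
Total thickness L = 7.17 + 9.68 + 7.28 = 24.13 m.
Σ(b_i/K_i) = 7.17/0.0131 + 9.68/31.2 + 7.28/0.272 = 574.4 d.
K_eq = L / Σ(b_i/K_i) = 24.13 / 574.4 = 0.04201 m/day.
Q = K_eq · A · (Δh/L) = 0.04201 × 1280 × (16.9/24.13) = 37.66 m³/day.

37.7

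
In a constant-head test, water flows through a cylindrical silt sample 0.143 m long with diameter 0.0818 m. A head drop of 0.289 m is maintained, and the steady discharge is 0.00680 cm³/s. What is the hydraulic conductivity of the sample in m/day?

Cross-sectional area A = π·(d/2)² = π × (0.0818/2)² = 0.005255 m².
Convert discharge: 0.00680 cm³/s = 6.800e-09 m³/s.
Darcy's law rearranged: K = Q·L / (A·Δh) = 6.800e-09 × 0.143 / (0.005255 × 0.289) = 6.403e-07 m/s = 0.05532 m/day.

0.0553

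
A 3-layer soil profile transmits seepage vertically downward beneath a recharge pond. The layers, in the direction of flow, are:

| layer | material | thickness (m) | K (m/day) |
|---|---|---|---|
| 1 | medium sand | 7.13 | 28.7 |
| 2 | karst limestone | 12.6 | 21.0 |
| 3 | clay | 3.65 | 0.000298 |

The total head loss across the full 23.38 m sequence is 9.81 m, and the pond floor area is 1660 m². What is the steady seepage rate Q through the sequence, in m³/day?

1.33

Flow is perpendicular to layering, so the layers act in series and the equivalent K is the thickness-weighted harmonic mean.
Total thickness L = 7.13 + 12.6 + 3.65 = 23.38 m.
Σ(b_i/K_i) = 7.13/28.7 + 12.6/21.0 + 3.65/0.000298 = 12249 d.
K_eq = L / Σ(b_i/K_i) = 23.38 / 12249 = 0.001909 m/day.
Q = K_eq · A · (Δh/L) = 0.001909 × 1660 × (9.81/23.38) = 1.329 m³/day.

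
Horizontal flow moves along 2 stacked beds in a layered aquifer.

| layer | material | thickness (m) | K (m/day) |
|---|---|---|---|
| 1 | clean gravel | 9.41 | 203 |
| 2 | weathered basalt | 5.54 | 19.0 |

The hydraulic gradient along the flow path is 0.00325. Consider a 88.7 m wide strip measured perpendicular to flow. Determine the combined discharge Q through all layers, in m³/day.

581

Flow is parallel to layering, so each bed carries its own Darcy discharge and the transmissivities add.
Σ(K_i·b_i) = 203×9.41 + 19.0×5.54 = 2015 m²/day.
Hydraulic gradient i = 0.00325.
Q = Σ(K_i·b_i) · W · i = 2015 × 88.7 × 0.003250 = 581.0 m³/day.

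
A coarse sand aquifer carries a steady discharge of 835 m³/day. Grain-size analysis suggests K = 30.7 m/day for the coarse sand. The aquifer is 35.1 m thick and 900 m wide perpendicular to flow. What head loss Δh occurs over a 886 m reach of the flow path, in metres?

Cross-sectional area A = 900 × 35.1 = 31590 m².
From Q = K·A·i, i = Q / (K·A) = 835 / (30.70 × 31590) = 0.0008610.
Head loss Δh = i · L = 0.0008610 × 886 = 0.7628 m.

0.763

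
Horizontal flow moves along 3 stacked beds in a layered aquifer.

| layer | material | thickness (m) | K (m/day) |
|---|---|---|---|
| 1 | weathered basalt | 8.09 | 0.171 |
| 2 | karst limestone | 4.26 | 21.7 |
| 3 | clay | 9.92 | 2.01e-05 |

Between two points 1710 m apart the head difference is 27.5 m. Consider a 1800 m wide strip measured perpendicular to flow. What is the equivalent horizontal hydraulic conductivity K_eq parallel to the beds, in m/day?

4.21

Flow is parallel to layering, so each bed carries its own Darcy discharge and the transmissivities add.
Σ(K_i·b_i) = 0.171×8.09 + 21.7×4.26 + 2.01e-05×9.92 = 93.83 m²/day.
Total thickness b = 22.27 m, so K_eq = Σ(K_i·b_i)/b = 4.213 m/day.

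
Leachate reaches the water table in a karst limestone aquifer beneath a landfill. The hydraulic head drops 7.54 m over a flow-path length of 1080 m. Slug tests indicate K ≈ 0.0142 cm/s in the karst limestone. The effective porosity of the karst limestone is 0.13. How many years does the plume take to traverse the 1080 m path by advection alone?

Convert K: 0.0142 cm/s × 864 = 12.27 m/day.
Hydraulic gradient i = Δh / L = 7.54 / 1080 = 0.006981.
Darcy flux q = K · i = 12.27 × 0.006981 = 0.08565 m/day.
Seepage velocity v = q / n_e = 0.08565 / 0.13 = 0.6589 m/day.
Travel time t = L / v = 1080 / 0.6589 = 1639 days = 4.488 years.

4.49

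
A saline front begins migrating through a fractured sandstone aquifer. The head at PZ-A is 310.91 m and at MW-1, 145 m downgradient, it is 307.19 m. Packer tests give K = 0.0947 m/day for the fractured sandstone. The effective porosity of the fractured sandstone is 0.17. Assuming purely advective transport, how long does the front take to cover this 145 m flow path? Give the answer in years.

Hydraulic gradient i = (310.91 − 307.19) / 145 = 3.72 / 145 = 0.02566.
Darcy flux q = K · i = 0.09470 × 0.02566 = 0.002430 m/day.
Seepage velocity v = q / n_e = 0.002430 / 0.17 = 0.01429 m/day.
Travel time t = L / v = 145 / 0.01429 = 10146 days = 27.78 years.

27.8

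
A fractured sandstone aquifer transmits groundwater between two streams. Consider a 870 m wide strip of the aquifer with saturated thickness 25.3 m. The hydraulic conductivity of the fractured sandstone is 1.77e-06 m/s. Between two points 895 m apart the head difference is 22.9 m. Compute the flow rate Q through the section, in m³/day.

Convert K: 1.77e-06 m/s × 86400 = 0.1529 m/day.
Cross-sectional area A = 870 × 25.3 = 22011 m².
Hydraulic gradient i = Δh / L = 22.9 / 895 = 0.02559.
Darcy's law: Q = K · A · i = 0.1529 × 22011 × 0.02559 = 86.13 m³/day.

86.1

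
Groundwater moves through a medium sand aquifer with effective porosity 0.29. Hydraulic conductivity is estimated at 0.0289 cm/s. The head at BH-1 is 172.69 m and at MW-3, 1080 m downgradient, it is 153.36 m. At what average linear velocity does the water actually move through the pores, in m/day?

Convert K: 0.0289 cm/s × 864 = 24.97 m/day.
Hydraulic gradient i = (172.69 − 153.36) / 1080 = 19.33 / 1080 = 0.01790.
Darcy flux q = K · i = 24.97 × 0.01790 = 0.4469 m/day.
Seepage velocity v = q / n_e = 0.4469 / 0.29 = 1.541 m/day.

1.54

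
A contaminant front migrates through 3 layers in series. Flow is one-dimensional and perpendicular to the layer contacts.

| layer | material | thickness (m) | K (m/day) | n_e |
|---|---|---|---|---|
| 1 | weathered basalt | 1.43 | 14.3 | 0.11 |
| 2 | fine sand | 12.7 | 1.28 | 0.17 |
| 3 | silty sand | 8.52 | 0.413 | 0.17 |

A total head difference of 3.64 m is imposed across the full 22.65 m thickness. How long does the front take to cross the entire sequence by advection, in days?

With flow normal to the layers, continuity requires the same specific discharge q through every layer.
Σ(b_i/K_i) = 1.43/14.3 + 12.7/1.28 + 8.52/0.413 = 30.65 d.
q = Δh / Σ(b_i/K_i) = 3.64 / 30.65 = 0.1188 m/day.
In each layer the seepage velocity is v_i = q/n_i, so the layer transit time is t_i = b_i·n_i / q:
  layer 1 (weathered basalt): t_1 = 1.43 × 0.11 / 0.1188 = 1.325 d
  layer 2 (fine sand): t_2 = 12.7 × 0.17 / 0.1188 = 18.18 d
  layer 3 (silty sand): t_3 = 8.52 × 0.17 / 0.1188 = 12.20 d
Total t = Σ t_i = 31.70 days.

31.7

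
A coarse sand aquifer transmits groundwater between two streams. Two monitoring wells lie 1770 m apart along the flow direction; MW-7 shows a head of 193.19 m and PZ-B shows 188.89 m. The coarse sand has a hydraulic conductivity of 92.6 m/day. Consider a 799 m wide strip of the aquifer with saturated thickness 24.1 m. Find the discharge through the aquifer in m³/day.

Cross-sectional area A = 799 × 24.1 = 19256 m².
Hydraulic gradient i = (193.19 − 188.89) / 1770 = 4.3 / 1770 = 0.002429.
Darcy's law: Q = K · A · i = 92.60 × 19256 × 0.002429 = 4332 m³/day.

4330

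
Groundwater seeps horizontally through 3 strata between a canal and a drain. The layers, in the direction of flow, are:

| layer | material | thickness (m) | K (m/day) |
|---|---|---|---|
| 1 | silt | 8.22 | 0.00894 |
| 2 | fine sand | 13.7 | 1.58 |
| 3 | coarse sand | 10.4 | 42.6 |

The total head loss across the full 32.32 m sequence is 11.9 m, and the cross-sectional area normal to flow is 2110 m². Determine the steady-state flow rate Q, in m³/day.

Flow is perpendicular to layering, so the layers act in series and the equivalent K is the thickness-weighted harmonic mean.
Total thickness L = 8.22 + 13.7 + 10.4 = 32.32 m.
Σ(b_i/K_i) = 8.22/0.00894 + 13.7/1.58 + 10.4/42.6 = 928.4 d.
K_eq = L / Σ(b_i/K_i) = 32.32 / 928.4 = 0.03481 m/day.
Q = K_eq · A · (Δh/L) = 0.03481 × 2110 × (11.9/32.32) = 27.05 m³/day.

27.0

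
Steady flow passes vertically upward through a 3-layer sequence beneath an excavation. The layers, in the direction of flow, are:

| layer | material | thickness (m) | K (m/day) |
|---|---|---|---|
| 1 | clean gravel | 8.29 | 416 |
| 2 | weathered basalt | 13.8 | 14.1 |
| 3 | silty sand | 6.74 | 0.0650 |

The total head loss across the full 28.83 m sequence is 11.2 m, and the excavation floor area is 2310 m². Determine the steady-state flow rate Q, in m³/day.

Flow is perpendicular to layering, so the layers act in series and the equivalent K is the thickness-weighted harmonic mean.
Total thickness L = 8.29 + 13.8 + 6.74 = 28.83 m.
Σ(b_i/K_i) = 8.29/416 + 13.8/14.1 + 6.74/0.0650 = 104.7 d.
K_eq = L / Σ(b_i/K_i) = 28.83 / 104.7 = 0.2754 m/day.
Q = K_eq · A · (Δh/L) = 0.2754 × 2310 × (11.2/28.83) = 247.1 m³/day.

247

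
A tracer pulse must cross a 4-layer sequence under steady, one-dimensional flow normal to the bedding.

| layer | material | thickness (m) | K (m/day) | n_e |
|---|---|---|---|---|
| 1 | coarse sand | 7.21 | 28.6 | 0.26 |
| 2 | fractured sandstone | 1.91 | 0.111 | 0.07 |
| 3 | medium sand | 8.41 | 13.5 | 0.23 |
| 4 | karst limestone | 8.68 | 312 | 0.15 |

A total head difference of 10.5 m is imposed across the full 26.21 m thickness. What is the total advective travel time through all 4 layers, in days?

9.05

With flow normal to the layers, continuity requires the same specific discharge q through every layer.
Σ(b_i/K_i) = 7.21/28.6 + 1.91/0.111 + 8.41/13.5 + 8.68/312 = 18.11 d.
q = Δh / Σ(b_i/K_i) = 10.5 / 18.11 = 0.5798 m/day.
In each layer the seepage velocity is v_i = q/n_i, so the layer transit time is t_i = b_i·n_i / q:
  layer 1 (coarse sand): t_1 = 7.21 × 0.26 / 0.5798 = 3.233 d
  layer 2 (fractured sandstone): t_2 = 1.91 × 0.07 / 0.5798 = 0.2306 d
  layer 3 (medium sand): t_3 = 8.41 × 0.23 / 0.5798 = 3.336 d
  layer 4 (karst limestone): t_4 = 8.68 × 0.15 / 0.5798 = 2.246 d
Total t = Σ t_i = 9.046 days.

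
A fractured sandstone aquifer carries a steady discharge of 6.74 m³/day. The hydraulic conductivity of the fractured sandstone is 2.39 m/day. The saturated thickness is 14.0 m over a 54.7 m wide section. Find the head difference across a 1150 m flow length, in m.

4.23

Cross-sectional area A = 54.7 × 14.0 = 765.8 m².
From Q = K·A·i, i = Q / (K·A) = 6.74 / (2.390 × 765.8) = 0.003683.
Head loss Δh = i · L = 0.003683 × 1150 = 4.235 m.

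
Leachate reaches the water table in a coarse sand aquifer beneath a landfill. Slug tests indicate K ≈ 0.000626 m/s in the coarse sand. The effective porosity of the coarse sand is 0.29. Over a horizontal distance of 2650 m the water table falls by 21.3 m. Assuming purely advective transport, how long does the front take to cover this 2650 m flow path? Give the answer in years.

4.84

Convert K: 0.000626 m/s × 86400 = 54.09 m/day.
Hydraulic gradient i = Δh / L = 21.3 / 2650 = 0.008038.
Darcy flux q = K · i = 54.09 × 0.008038 = 0.4347 m/day.
Seepage velocity v = q / n_e = 0.4347 / 0.29 = 1.499 m/day.
Travel time t = L / v = 2650 / 1.499 = 1768 days = 4.840 years.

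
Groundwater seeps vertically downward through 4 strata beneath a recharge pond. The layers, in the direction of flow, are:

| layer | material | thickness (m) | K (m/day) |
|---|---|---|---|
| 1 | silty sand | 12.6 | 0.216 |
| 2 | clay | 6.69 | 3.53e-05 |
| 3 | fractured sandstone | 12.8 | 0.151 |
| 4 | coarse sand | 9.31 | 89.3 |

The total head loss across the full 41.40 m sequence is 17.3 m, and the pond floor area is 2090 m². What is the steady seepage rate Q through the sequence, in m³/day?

Flow is perpendicular to layering, so the layers act in series and the equivalent K is the thickness-weighted harmonic mean.
Total thickness L = 12.6 + 6.69 + 12.8 + 9.31 = 41.40 m.
Σ(b_i/K_i) = 12.6/0.216 + 6.69/3.53e-05 + 12.8/0.151 + 9.31/89.3 = 1.897e+05 d.
K_eq = L / Σ(b_i/K_i) = 41.40 / 1.897e+05 = 0.0002183 m/day.
Q = K_eq · A · (Δh/L) = 0.0002183 × 2090 × (17.3/41.40) = 0.1906 m³/day.

0.191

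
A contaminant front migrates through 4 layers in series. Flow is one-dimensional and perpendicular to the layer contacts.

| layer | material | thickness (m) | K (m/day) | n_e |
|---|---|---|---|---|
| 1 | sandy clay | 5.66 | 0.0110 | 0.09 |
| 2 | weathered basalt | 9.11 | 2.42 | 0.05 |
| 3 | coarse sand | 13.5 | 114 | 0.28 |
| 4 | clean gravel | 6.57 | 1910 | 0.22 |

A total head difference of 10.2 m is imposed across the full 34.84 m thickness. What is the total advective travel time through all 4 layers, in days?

315

With flow normal to the layers, continuity requires the same specific discharge q through every layer.
Σ(b_i/K_i) = 5.66/0.0110 + 9.11/2.42 + 13.5/114 + 6.57/1910 = 518.4 d.
q = Δh / Σ(b_i/K_i) = 10.2 / 518.4 = 0.01967 m/day.
In each layer the seepage velocity is v_i = q/n_i, so the layer transit time is t_i = b_i·n_i / q:
  layer 1 (sandy clay): t_1 = 5.66 × 0.09 / 0.01967 = 25.89 d
  layer 2 (weathered basalt): t_2 = 9.11 × 0.05 / 0.01967 = 23.15 d
  layer 3 (coarse sand): t_3 = 13.5 × 0.28 / 0.01967 = 192.1 d
  layer 4 (clean gravel): t_4 = 6.57 × 0.22 / 0.01967 = 73.46 d
Total t = Σ t_i = 314.6 days.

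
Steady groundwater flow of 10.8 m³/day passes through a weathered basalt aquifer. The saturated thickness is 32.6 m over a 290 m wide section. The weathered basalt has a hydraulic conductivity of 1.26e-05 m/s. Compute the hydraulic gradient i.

0.00105

Convert K: 1.26e-05 m/s × 86400 = 1.089 m/day.
Cross-sectional area A = 290 × 32.6 = 9454 m².
From Q = K·A·i, i = Q / (K·A) = 10.8 / (1.089 × 9454) = 0.001049.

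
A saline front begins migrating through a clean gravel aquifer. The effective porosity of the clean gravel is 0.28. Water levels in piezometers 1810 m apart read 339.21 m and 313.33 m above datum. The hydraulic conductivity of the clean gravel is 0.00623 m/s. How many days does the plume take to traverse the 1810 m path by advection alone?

65.8

Convert K: 0.00623 m/s × 86400 = 538.3 m/day.
Hydraulic gradient i = (339.21 − 313.33) / 1810 = 25.88 / 1810 = 0.01430.
Darcy flux q = K · i = 538.3 × 0.01430 = 7.696 m/day.
Seepage velocity v = q / n_e = 7.696 / 0.28 = 27.49 m/day.
Travel time t = L / v = 1810 / 27.49 = 65.85 days.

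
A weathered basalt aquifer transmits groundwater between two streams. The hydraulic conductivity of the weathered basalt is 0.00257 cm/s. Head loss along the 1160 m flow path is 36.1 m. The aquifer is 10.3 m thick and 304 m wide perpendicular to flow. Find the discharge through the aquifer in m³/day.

216

Convert K: 0.00257 cm/s × 864 = 2.220 m/day.
Cross-sectional area A = 304 × 10.3 = 3131 m².
Hydraulic gradient i = Δh / L = 36.1 / 1160 = 0.03112.
Darcy's law: Q = K · A · i = 2.220 × 3131 × 0.03112 = 216.4 m³/day.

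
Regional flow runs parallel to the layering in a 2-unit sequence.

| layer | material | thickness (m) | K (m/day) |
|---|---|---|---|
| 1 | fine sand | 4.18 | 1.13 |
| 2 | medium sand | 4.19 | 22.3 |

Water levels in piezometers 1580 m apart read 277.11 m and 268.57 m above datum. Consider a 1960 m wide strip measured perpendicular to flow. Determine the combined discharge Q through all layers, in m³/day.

1040

Flow is parallel to layering, so each bed carries its own Darcy discharge and the transmissivities add.
Σ(K_i·b_i) = 1.13×4.18 + 22.3×4.19 = 98.16 m²/day.
Hydraulic gradient i = (277.11 − 268.57) / 1580 = 8.54 / 1580 = 0.005405.
Q = Σ(K_i·b_i) · W · i = 98.16 × 1960 × 0.005405 = 1040 m³/day.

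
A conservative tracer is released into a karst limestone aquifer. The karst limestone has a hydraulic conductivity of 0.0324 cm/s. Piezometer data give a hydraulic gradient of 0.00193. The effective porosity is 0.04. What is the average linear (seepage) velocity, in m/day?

1.35

Convert K: 0.0324 cm/s × 864 = 27.99 m/day.
Hydraulic gradient i = 0.00193.
Darcy flux q = K · i = 27.99 × 0.001930 = 0.05403 m/day.
Seepage velocity v = q / n_e = 0.05403 / 0.04 = 1.351 m/day.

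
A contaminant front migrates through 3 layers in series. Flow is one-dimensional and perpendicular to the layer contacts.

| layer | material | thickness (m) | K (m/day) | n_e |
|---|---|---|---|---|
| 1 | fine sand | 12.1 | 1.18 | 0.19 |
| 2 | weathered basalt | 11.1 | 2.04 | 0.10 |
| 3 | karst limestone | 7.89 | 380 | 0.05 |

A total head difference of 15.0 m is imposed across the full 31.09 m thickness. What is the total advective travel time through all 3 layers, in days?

3.99

With flow normal to the layers, continuity requires the same specific discharge q through every layer.
Σ(b_i/K_i) = 12.1/1.18 + 11.1/2.04 + 7.89/380 = 15.72 d.
q = Δh / Σ(b_i/K_i) = 15.0 / 15.72 = 0.9544 m/day.
In each layer the seepage velocity is v_i = q/n_i, so the layer transit time is t_i = b_i·n_i / q:
  layer 1 (fine sand): t_1 = 12.1 × 0.19 / 0.9544 = 2.409 d
  layer 2 (weathered basalt): t_2 = 11.1 × 0.10 / 0.9544 = 1.163 d
  layer 3 (karst limestone): t_3 = 7.89 × 0.05 / 0.9544 = 0.4133 d
Total t = Σ t_i = 3.985 days.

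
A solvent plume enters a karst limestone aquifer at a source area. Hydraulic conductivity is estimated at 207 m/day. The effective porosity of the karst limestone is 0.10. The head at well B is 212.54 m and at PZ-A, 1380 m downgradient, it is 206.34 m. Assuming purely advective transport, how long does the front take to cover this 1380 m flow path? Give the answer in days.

Hydraulic gradient i = (212.54 − 206.34) / 1380 = 6.2 / 1380 = 0.004493.
Darcy flux q = K · i = 207.0 × 0.004493 = 0.9300 m/day.
Seepage velocity v = q / n_e = 0.9300 / 0.10 = 9.300 m/day.
Travel time t = L / v = 1380 / 9.300 = 148.4 days.

148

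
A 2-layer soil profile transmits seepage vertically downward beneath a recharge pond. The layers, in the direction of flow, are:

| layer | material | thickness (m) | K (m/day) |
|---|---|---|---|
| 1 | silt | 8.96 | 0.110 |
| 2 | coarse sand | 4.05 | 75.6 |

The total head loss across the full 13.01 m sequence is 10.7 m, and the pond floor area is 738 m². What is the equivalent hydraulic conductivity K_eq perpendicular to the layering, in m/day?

0.160

Flow is perpendicular to layering, so the layers act in series and the equivalent K is the thickness-weighted harmonic mean.
Total thickness L = 8.96 + 4.05 = 13.01 m.
Σ(b_i/K_i) = 8.96/0.110 + 4.05/75.6 = 81.51 d.
K_eq = L / Σ(b_i/K_i) = 13.01 / 81.51 = 0.1596 m/day.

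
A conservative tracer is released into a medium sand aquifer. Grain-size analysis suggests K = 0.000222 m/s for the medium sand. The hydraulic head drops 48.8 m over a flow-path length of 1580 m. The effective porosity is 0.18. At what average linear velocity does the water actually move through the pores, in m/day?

Convert K: 0.000222 m/s × 86400 = 19.18 m/day.
Hydraulic gradient i = Δh / L = 48.8 / 1580 = 0.03089.
Darcy flux q = K · i = 19.18 × 0.03089 = 0.5924 m/day.
Seepage velocity v = q / n_e = 0.5924 / 0.18 = 3.291 m/day.

3.29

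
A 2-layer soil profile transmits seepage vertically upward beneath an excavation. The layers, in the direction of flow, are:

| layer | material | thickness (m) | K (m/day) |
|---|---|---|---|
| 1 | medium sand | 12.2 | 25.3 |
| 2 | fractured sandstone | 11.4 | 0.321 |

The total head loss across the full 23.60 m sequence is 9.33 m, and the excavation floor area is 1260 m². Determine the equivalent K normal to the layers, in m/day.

Flow is perpendicular to layering, so the layers act in series and the equivalent K is the thickness-weighted harmonic mean.
Total thickness L = 12.2 + 11.4 = 23.60 m.
Σ(b_i/K_i) = 12.2/25.3 + 11.4/0.321 = 36.00 d.
K_eq = L / Σ(b_i/K_i) = 23.60 / 36.00 = 0.6556 m/day.

0.656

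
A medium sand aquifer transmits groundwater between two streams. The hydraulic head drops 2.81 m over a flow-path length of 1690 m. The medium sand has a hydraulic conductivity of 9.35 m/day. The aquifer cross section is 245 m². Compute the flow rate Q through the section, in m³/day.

Hydraulic gradient i = Δh / L = 2.81 / 1690 = 0.001663.
Darcy's law: Q = K · A · i = 9.350 × 245.0 × 0.001663 = 3.809 m³/day.

3.81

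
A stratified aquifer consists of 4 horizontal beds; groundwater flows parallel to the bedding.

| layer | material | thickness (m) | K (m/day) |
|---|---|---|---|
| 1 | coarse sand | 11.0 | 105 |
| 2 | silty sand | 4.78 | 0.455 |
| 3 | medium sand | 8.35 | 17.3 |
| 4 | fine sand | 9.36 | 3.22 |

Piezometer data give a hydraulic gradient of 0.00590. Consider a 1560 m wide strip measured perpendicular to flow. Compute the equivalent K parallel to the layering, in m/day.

39.8

Flow is parallel to layering, so each bed carries its own Darcy discharge and the transmissivities add.
Σ(K_i·b_i) = 105×11.0 + 0.455×4.78 + 17.3×8.35 + 3.22×9.36 = 1332 m²/day.
Total thickness b = 33.49 m, so K_eq = Σ(K_i·b_i)/b = 39.77 m/day.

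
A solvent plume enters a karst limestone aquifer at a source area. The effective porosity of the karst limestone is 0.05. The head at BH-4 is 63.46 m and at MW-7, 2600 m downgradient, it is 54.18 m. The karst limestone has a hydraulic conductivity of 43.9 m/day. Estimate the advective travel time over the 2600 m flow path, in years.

Hydraulic gradient i = (63.46 − 54.18) / 2600 = 9.28 / 2600 = 0.003569.
Darcy flux q = K · i = 43.90 × 0.003569 = 0.1567 m/day.
Seepage velocity v = q / n_e = 0.1567 / 0.05 = 3.134 m/day.
Travel time t = L / v = 2600 / 3.134 = 829.7 days = 2.272 years.

2.27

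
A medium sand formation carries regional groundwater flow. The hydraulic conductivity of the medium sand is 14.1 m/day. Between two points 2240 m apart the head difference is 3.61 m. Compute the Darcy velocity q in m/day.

0.0227

Hydraulic gradient i = Δh / L = 3.61 / 2240 = 0.001612.
Specific discharge q = K · i = 14.10 × 0.001612 = 0.02272 m/day.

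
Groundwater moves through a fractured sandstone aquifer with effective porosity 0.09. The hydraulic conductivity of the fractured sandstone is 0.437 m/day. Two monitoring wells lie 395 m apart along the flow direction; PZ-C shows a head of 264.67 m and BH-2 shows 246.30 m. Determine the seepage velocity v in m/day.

Hydraulic gradient i = (264.67 − 246.30) / 395 = 18.37 / 395 = 0.04651.
Darcy flux q = K · i = 0.4370 × 0.04651 = 0.02032 m/day.
Seepage velocity v = q / n_e = 0.02032 / 0.09 = 0.2258 m/day.

0.226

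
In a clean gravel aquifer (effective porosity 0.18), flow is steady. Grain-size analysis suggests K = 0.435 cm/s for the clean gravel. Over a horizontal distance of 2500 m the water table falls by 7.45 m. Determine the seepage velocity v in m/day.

Convert K: 0.435 cm/s × 864 = 375.8 m/day.
Hydraulic gradient i = Δh / L = 7.45 / 2500 = 0.002980.
Darcy flux q = K · i = 375.8 × 0.002980 = 1.120 m/day.
Seepage velocity v = q / n_e = 1.120 / 0.18 = 6.222 m/day.

6.22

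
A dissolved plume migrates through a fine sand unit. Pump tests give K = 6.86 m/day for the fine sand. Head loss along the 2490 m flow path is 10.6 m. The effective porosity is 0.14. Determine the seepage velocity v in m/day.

0.209

Hydraulic gradient i = Δh / L = 10.6 / 2490 = 0.004257.
Darcy flux q = K · i = 6.860 × 0.004257 = 0.02920 m/day.
Seepage velocity v = q / n_e = 0.02920 / 0.14 = 0.2086 m/day.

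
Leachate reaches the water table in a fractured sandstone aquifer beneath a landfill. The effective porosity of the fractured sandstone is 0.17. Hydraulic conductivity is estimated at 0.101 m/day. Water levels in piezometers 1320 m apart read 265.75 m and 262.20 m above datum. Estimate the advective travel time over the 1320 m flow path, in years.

2260

Hydraulic gradient i = (265.75 − 262.20) / 1320 = 3.55 / 1320 = 0.002689.
Darcy flux q = K · i = 0.1010 × 0.002689 = 0.0002716 m/day.
Seepage velocity v = q / n_e = 0.0002716 / 0.17 = 0.001598 m/day.
Travel time t = L / v = 1320 / 0.001598 = 8.261e+05 days = 2262 years.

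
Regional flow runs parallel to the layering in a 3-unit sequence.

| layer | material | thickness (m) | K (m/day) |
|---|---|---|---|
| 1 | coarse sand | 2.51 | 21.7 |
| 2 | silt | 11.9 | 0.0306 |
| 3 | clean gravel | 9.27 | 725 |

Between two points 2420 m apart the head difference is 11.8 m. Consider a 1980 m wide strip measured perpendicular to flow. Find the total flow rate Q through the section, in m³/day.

Flow is parallel to layering, so each bed carries its own Darcy discharge and the transmissivities add.
Σ(K_i·b_i) = 21.7×2.51 + 0.0306×11.9 + 725×9.27 = 6776 m²/day.
Hydraulic gradient i = Δh / L = 11.8 / 2420 = 0.004876.
Q = Σ(K_i·b_i) · W · i = 6776 × 1980 × 0.004876 = 65415 m³/day.

65400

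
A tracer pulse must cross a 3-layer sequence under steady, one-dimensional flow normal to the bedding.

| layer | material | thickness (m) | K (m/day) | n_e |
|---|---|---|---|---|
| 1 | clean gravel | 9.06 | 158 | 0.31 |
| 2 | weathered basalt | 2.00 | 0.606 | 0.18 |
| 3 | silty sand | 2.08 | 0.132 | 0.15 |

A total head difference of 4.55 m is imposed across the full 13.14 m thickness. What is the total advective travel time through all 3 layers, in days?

14.6

With flow normal to the layers, continuity requires the same specific discharge q through every layer.
Σ(b_i/K_i) = 9.06/158 + 2.00/0.606 + 2.08/0.132 = 19.12 d.
q = Δh / Σ(b_i/K_i) = 4.55 / 19.12 = 0.2380 m/day.
In each layer the seepage velocity is v_i = q/n_i, so the layer transit time is t_i = b_i·n_i / q:
  layer 1 (clean gravel): t_1 = 9.06 × 0.31 / 0.2380 = 11.80 d
  layer 2 (weathered basalt): t_2 = 2.00 × 0.18 / 0.2380 = 1.512 d
  layer 3 (silty sand): t_3 = 2.08 × 0.15 / 0.2380 = 1.311 d
Total t = Σ t_i = 14.62 days.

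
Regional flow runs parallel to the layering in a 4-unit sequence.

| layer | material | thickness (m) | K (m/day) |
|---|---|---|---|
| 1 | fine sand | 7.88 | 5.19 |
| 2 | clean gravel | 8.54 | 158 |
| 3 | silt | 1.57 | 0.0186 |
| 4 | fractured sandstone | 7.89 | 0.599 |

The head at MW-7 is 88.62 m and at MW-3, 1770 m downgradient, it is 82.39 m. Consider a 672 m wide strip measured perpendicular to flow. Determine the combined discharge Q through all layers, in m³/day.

Flow is parallel to layering, so each bed carries its own Darcy discharge and the transmissivities add.
Σ(K_i·b_i) = 5.19×7.88 + 158×8.54 + 0.0186×1.57 + 0.599×7.89 = 1395 m²/day.
Hydraulic gradient i = (88.62 − 82.39) / 1770 = 6.23 / 1770 = 0.003520.
Q = Σ(K_i·b_i) · W · i = 1395 × 672 × 0.003520 = 3300 m³/day.

3300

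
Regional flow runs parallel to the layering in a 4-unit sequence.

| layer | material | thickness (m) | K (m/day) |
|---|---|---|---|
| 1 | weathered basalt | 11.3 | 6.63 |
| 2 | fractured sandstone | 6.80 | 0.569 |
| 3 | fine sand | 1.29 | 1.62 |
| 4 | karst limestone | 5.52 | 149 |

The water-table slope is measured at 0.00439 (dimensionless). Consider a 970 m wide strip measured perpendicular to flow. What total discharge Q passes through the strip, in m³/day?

Flow is parallel to layering, so each bed carries its own Darcy discharge and the transmissivities add.
Σ(K_i·b_i) = 6.63×11.3 + 0.569×6.80 + 1.62×1.29 + 149×5.52 = 903.4 m²/day.
Hydraulic gradient i = 0.00439.
Q = Σ(K_i·b_i) · W · i = 903.4 × 970 × 0.004390 = 3847 m³/day.

3850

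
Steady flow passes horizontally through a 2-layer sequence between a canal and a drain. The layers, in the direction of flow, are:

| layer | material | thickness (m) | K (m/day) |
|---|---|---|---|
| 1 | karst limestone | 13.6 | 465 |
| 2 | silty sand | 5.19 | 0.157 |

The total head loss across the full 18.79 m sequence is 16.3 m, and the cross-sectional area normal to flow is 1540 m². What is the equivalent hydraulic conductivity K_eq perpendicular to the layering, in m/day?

Flow is perpendicular to layering, so the layers act in series and the equivalent K is the thickness-weighted harmonic mean.
Total thickness L = 13.6 + 5.19 = 18.79 m.
Σ(b_i/K_i) = 13.6/465 + 5.19/0.157 = 33.09 d.
K_eq = L / Σ(b_i/K_i) = 18.79 / 33.09 = 0.5679 m/day.

0.568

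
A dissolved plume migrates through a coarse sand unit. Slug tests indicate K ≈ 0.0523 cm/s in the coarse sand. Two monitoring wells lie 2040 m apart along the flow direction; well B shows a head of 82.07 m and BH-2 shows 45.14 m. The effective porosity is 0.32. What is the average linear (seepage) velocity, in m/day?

Convert K: 0.0523 cm/s × 864 = 45.19 m/day.
Hydraulic gradient i = (82.07 − 45.14) / 2040 = 36.93 / 2040 = 0.01810.
Darcy flux q = K · i = 45.19 × 0.01810 = 0.8180 m/day.
Seepage velocity v = q / n_e = 0.8180 / 0.32 = 2.556 m/day.

2.56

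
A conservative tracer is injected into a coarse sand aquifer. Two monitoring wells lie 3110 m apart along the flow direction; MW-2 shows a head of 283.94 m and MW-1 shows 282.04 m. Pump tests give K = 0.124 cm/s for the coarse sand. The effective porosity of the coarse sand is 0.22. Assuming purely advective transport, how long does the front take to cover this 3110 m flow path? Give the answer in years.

28.6

Convert K: 0.124 cm/s × 864 = 107.1 m/day.
Hydraulic gradient i = (283.94 − 282.04) / 3110 = 1.9 / 3110 = 0.0006109.
Darcy flux q = K · i = 107.1 × 0.0006109 = 0.06545 m/day.
Seepage velocity v = q / n_e = 0.06545 / 0.22 = 0.2975 m/day.
Travel time t = L / v = 3110 / 0.2975 = 10453 days = 28.62 years.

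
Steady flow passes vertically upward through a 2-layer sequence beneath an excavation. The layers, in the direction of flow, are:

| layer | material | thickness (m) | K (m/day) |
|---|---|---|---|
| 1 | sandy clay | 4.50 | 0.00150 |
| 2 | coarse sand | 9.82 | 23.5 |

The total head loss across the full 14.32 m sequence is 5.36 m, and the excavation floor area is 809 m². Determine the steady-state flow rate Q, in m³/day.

1.45

Flow is perpendicular to layering, so the layers act in series and the equivalent K is the thickness-weighted harmonic mean.
Total thickness L = 4.50 + 9.82 = 14.32 m.
Σ(b_i/K_i) = 4.50/0.00150 + 9.82/23.5 = 3000 d.
K_eq = L / Σ(b_i/K_i) = 14.32 / 3000 = 0.004773 m/day.
Q = K_eq · A · (Δh/L) = 0.004773 × 809 × (5.36/14.32) = 1.445 m³/day.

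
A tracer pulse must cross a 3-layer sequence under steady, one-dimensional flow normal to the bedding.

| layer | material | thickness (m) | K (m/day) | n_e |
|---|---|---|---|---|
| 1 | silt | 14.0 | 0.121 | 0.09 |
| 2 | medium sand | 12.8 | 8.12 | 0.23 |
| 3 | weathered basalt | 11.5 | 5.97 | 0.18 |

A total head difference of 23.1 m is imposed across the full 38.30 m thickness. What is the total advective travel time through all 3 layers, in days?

With flow normal to the layers, continuity requires the same specific discharge q through every layer.
Σ(b_i/K_i) = 14.0/0.121 + 12.8/8.12 + 11.5/5.97 = 119.2 d.
q = Δh / Σ(b_i/K_i) = 23.1 / 119.2 = 0.1938 m/day.
In each layer the seepage velocity is v_i = q/n_i, so the layer transit time is t_i = b_i·n_i / q:
  layer 1 (silt): t_1 = 14.0 × 0.09 / 0.1938 = 6.502 d
  layer 2 (medium sand): t_2 = 12.8 × 0.23 / 0.1938 = 15.19 d
  layer 3 (weathered basalt): t_3 = 11.5 × 0.18 / 0.1938 = 10.68 d
Total t = Σ t_i = 32.38 days.

32.4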